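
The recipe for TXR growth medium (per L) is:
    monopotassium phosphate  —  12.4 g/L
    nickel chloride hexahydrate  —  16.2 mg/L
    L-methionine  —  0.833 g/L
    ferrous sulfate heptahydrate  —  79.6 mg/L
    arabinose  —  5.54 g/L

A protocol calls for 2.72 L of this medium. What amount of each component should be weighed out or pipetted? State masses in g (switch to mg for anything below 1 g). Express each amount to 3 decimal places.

monopotassium phosphate 33.728 g; nickel chloride hexahydrate 44.064 mg; L-methionine 2.266 g; ferrous sulfate heptahydrate 216.512 mg; arabinose 15.069 g

Working volume: 2.72 L.
monopotassium phosphate: 12.4 g/L × 2.72 L = 33.728 g
nickel chloride hexahydrate: 16.2 mg/L × 2.72 L = 44.064 mg
L-methionine: 0.833 g/L × 2.72 L = 2.266 g
ferrous sulfate heptahydrate: 79.6 mg/L × 2.72 L = 216.512 mg
arabinose: 5.54 g/L × 2.72 L = 15.069 g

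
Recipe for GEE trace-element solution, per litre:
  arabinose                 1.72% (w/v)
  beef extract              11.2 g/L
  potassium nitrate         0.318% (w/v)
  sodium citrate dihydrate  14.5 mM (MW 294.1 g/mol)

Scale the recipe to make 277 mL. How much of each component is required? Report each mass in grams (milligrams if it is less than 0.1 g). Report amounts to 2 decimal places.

arabinose 4.76 g; beef extract 3.10 g; potassium nitrate 0.88 g; sodium citrate dihydrate 1.18 g

Target volume = 277 mL = 0.277 L.
arabinose: 1.72% w/v = 17.2 g/L → 17.2 × 0.277 L = 4.76 g
beef extract: 11.2 g/L × 0.277 L = 3.10 g
potassium nitrate: 0.318% w/v = 3.18 g/L → 3.18 × 0.277 L = 0.88 g
sodium citrate dihydrate: 14.5 mmol/L × 294.1 g/mol × 0.277 L ÷ 1000 = 1.18 g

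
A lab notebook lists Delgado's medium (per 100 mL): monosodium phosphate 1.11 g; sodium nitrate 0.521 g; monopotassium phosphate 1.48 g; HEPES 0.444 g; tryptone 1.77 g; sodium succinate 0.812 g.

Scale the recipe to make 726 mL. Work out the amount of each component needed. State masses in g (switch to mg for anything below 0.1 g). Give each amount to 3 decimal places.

monosodium phosphate 8.059 g; sodium nitrate 3.782 g; monopotassium phosphate 10.745 g; HEPES 3.223 g; tryptone 12.850 g; sodium succinate 5.895 g

Scale factor = 726 mL / 100 mL = 7.26.
monosodium phosphate: 1.11 g × (726 mL / 100 mL) = 8.059 g
sodium nitrate: 0.521 g × (726 mL / 100 mL) = 3.782 g
monopotassium phosphate: 1.48 g × (726 mL / 100 mL) = 10.745 g
HEPES: 0.444 g × (726 mL / 100 mL) = 3.223 g
tryptone: 1.77 g × (726 mL / 100 mL) = 12.850 g
sodium succinate: 0.812 g × (726 mL / 100 mL) = 5.895 g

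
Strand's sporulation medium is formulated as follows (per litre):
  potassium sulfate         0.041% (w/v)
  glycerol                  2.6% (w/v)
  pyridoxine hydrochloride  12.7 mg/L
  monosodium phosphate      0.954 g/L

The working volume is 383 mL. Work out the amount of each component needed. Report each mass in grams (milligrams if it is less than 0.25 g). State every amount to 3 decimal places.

potassium sulfate 157.030 mg; glycerol 9.958 g; pyridoxine hydrochloride 4.864 mg; monosodium phosphate 0.365 g

Scale factor relative to 1 L: 0.383.
potassium sulfate: 0.041 g per 100 mL × 383 mL ÷ 100 = 0.15703 g = 157.030 mg
glycerol: 2.6 g per 100 mL × 383 mL ÷ 100 = 9.958 g
pyridoxine hydrochloride: 12.7 mg/L × 0.383 L = 4.864 mg
monosodium phosphate: 0.954 g/L × 0.383 L = 0.365 g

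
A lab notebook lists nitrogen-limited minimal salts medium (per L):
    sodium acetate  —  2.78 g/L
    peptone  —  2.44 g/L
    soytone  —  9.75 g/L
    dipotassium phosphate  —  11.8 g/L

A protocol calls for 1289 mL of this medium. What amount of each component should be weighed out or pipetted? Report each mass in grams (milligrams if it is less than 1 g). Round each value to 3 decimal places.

Working volume: 1289 mL = 1.289 L.
sodium acetate: 2.78 g/L × 1.289 L = 3.583 g
peptone: 2.44 g/L × 1.289 L = 3.145 g
soytone: 9.75 g/L × 1.289 L = 12.568 g
dipotassium phosphate: 11.8 g/L × 1.289 L = 15.210 g

sodium acetate 3.583 g; peptone 3.145 g; soytone 12.568 g; dipotassium phosphate 15.210 g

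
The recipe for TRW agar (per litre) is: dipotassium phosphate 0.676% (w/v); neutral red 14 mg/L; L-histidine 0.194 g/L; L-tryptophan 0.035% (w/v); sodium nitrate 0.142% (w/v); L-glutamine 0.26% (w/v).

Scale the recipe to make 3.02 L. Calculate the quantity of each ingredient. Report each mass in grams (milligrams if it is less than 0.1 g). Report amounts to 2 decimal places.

Scale factor relative to 1 L: 3.02.
dipotassium phosphate: 0.676% w/v = 6.76 g/L → 6.76 × 3.02 L = 20.42 g
neutral red: 14 mg/L × 3.02 L = 42.28 mg
L-histidine: 0.194 g/L × 3.02 L = 0.59 g
L-tryptophan: 0.035 g per 100 mL × 3020 mL ÷ 100 = 1.06 g
sodium nitrate: 0.142% w/v = 1.42 g/L → 1.42 × 3.02 L = 4.29 g
L-glutamine: 0.26 g per 100 mL × 3020 mL ÷ 100 = 7.85 g

dipotassium phosphate 20.42 g; neutral red 42.28 mg; L-histidine 0.59 g; L-tryptophan 1.06 g; sodium nitrate 4.29 g; L-glutamine 7.85 g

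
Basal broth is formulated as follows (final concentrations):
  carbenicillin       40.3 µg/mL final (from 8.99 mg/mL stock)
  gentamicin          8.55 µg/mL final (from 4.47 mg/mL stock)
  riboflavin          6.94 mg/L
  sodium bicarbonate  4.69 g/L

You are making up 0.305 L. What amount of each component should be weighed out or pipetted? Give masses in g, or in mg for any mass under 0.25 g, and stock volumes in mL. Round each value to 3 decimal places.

Working volume: 0.305 L.
carbenicillin: dilute stock: 40.3 µg/mL × 305 mL ÷ 8990 µg/mL = 1.367 mL
gentamicin: dilute stock: 8.55 µg/mL × 305 mL ÷ 4470 µg/mL = 0.583 mL
riboflavin: 6.94 mg/L × 0.305 L = 2.117 mg
sodium bicarbonate: 4.69 g/L × 0.305 L = 1.430 g

carbenicillin 1.367 mL; gentamicin 0.583 mL; riboflavin 2.117 mg; sodium bicarbonate 1.430 g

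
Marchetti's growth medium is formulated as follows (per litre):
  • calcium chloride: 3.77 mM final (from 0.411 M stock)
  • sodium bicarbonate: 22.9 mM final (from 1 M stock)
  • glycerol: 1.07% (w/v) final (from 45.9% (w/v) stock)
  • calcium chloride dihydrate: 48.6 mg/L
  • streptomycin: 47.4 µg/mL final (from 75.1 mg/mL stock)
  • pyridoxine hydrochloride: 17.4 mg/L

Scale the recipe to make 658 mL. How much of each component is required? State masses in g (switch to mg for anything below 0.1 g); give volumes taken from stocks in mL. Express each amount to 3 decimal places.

calcium chloride 6.036 mL; sodium bicarbonate 15.068 mL; glycerol 15.339 mL; calcium chloride dihydrate 31.979 mg; streptomycin 0.415 mL; pyridoxine hydrochloride 11.449 mg

Target volume = 658 mL = 0.658 L.
calcium chloride: C1V1 = C2V2 → 3.77 mM × 658 mL ÷ 411 mM = 6.036 mL
sodium bicarbonate: dilute stock: 22.9 mM × 658 mL ÷ 1000 mM = 15.068 mL
glycerol: C1V1 = C2V2 → 1.07% ÷ 45.9% × 658 mL = 15.339 mL
calcium chloride dihydrate: 48.6 mg/L × 0.658 L = 31.979 mg
streptomycin: V = C2·V2/C1 = 47.4 µg/mL × 658 mL ÷ 75100 µg/mL = 0.415 mL
pyridoxine hydrochloride: 17.4 mg/L × 0.658 L = 11.449 mg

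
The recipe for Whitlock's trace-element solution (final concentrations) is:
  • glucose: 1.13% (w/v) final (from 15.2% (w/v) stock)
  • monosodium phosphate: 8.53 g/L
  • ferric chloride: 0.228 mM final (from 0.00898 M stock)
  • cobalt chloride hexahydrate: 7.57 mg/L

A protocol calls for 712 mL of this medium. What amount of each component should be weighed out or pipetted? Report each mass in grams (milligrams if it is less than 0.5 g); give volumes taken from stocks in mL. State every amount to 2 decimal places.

glucose 52.93 mL; monosodium phosphate 6.07 g; ferric chloride 18.08 mL; cobalt chloride hexahydrate 5.39 mg

Working volume: 712 mL = 0.712 L.
glucose: V = C2·V2/C1 = 1.13% ÷ 15.2% × 712 mL = 52.93 mL
monosodium phosphate: 8.53 g/L × 0.712 L = 6.07 g
ferric chloride: V = C2·V2/C1 = 0.228 mM × 712 mL ÷ 8.98 mM = 18.08 mL
cobalt chloride hexahydrate: 7.57 mg/L × 0.712 L = 5.39 mg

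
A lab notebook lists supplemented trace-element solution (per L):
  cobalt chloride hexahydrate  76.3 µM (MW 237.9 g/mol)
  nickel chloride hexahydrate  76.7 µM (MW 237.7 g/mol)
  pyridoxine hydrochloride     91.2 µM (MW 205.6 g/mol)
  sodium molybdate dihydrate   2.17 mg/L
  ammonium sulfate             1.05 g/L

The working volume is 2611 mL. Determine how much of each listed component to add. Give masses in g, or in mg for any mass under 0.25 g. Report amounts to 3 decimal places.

cobalt chloride hexahydrate 47.394 mg; nickel chloride hexahydrate 47.603 mg; pyridoxine hydrochloride 48.958 mg; sodium molybdate dihydrate 5.666 mg; ammonium sulfate 2.742 g

Scale factor relative to 1 L: 2.611.
cobalt chloride hexahydrate: 76.3 µmol/L × 237.9 g/mol × 2.611 L ÷ 1000 = 47.394 mg
nickel chloride hexahydrate: 76.7 µmol/L × 237.7 g/mol × 2.611 L ÷ 1000 = 47.603 mg
pyridoxine hydrochloride: 91.2 µmol/L × 205.6 g/mol × 2.611 L ÷ 1000 = 48.958 mg
sodium molybdate dihydrate: 2.17 mg/L × 2.611 L = 5.666 mg
ammonium sulfate: 1.05 g/L × 2.611 L = 2.742 g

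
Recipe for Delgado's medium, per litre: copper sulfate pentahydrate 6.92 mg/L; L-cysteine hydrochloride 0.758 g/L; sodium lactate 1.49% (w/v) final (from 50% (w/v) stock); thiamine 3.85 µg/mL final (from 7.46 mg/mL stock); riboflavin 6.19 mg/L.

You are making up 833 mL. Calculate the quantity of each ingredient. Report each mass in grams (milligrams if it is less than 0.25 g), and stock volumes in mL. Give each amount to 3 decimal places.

Target volume = 833 mL = 0.833 L.
copper sulfate pentahydrate: 6.92 mg/L × 0.833 L = 5.764 mg
L-cysteine hydrochloride: 0.758 g/L × 0.833 L = 0.631 g
sodium lactate: V = C2·V2/C1 = 1.49% ÷ 50% × 833 mL = 24.823 mL
thiamine: dilute stock: 3.85 µg/mL × 833 mL ÷ 7460 µg/mL = 0.430 mL
riboflavin: 6.19 mg/L × 0.833 L = 5.156 mg

copper sulfate pentahydrate 5.764 mg; L-cysteine hydrochloride 0.631 g; sodium lactate 24.823 mL; thiamine 0.430 mL; riboflavin 5.156 mg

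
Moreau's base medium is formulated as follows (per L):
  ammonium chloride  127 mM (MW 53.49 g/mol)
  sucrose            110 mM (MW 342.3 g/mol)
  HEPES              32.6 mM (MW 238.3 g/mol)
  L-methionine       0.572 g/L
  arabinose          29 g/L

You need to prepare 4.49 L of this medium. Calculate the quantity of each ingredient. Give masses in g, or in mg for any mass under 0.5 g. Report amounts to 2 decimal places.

ammonium chloride 30.50 g; sucrose 169.06 g; HEPES 34.88 g; L-methionine 2.57 g; arabinose 130.21 g

Scale factor relative to 1 L: 4.49.
ammonium chloride: 127 mmol/L × 53.49 g/mol × 4.49 L ÷ 1000 = 30.50 g
sucrose: 110 mmol/L × 342.3 g/mol × 4.49 L ÷ 1000 = 169.06 g
HEPES: 32.6 mmol/L × 238.3 g/mol × 4.49 L ÷ 1000 = 34.88 g
L-methionine: 0.572 g/L × 4.49 L = 2.57 g
arabinose: 29 g/L × 4.49 L = 130.21 g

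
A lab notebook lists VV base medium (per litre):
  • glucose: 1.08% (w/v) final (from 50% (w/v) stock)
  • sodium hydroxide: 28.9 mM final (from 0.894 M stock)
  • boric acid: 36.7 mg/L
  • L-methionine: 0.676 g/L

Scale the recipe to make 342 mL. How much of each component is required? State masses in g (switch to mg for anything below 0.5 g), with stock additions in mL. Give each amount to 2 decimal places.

glucose 7.39 mL; sodium hydroxide 11.06 mL; boric acid 12.55 mg; L-methionine 231.19 mg

Scale factor relative to 1 L: 0.342.
glucose: C1V1 = C2V2 → 1.08% ÷ 50% × 342 mL = 7.39 mL
sodium hydroxide: dilute stock: 28.9 mM × 342 mL ÷ 894 mM = 11.06 mL
boric acid: 36.7 mg/L × 0.342 L = 12.55 mg
L-methionine: 0.676 g/L × 0.342 L = 0.231192 g = 231.19 mg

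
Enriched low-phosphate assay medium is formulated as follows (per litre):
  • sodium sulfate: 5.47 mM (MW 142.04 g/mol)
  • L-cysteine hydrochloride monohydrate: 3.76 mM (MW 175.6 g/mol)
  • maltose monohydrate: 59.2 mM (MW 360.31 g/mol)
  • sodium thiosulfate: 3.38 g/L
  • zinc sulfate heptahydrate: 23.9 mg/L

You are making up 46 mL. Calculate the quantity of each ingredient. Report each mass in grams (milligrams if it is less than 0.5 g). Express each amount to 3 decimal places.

sodium sulfate 35.740 mg; L-cysteine hydrochloride monohydrate 30.372 mg; maltose monohydrate 0.981 g; sodium thiosulfate 155.480 mg; zinc sulfate heptahydrate 1.099 mg

Target volume = 46 mL = 0.046 L.
sodium sulfate: 5.47 mmol/L × 142.04 mg/mmol × 0.046 L = 35.740 mg
L-cysteine hydrochloride monohydrate: 3.76 mmol/L × 175.6 mg/mmol × 0.046 L = 30.372 mg
maltose monohydrate: 59.2 mmol/L × 360.31 g/mol × 0.046 L ÷ 1000 = 0.981 g
sodium thiosulfate: 3.38 g/L × 0.046 L = 0.15548 g = 155.480 mg
zinc sulfate heptahydrate: 23.9 mg/L × 0.046 L = 1.099 mg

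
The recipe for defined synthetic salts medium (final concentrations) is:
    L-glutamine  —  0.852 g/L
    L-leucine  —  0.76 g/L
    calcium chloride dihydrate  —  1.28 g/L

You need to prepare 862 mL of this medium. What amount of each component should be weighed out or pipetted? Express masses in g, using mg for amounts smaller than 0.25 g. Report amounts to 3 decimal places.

Target volume = 862 mL = 0.862 L.
L-glutamine: 0.852 g/L × 0.862 L = 0.734 g
L-leucine: 0.76 g/L × 0.862 L = 0.655 g
calcium chloride dihydrate: 1.28 g/L × 0.862 L = 1.103 g

L-glutamine 0.734 g; L-leucine 0.655 g; calcium chloride dihydrate 1.103 g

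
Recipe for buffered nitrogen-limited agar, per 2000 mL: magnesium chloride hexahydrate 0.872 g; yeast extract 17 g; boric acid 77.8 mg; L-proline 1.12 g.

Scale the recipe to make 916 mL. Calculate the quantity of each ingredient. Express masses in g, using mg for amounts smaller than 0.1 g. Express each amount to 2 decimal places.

magnesium chloride hexahydrate 0.40 g; yeast extract 7.79 g; boric acid 35.63 mg; L-proline 0.51 g

Ratio of target to recipe volume: 916 / 2000 = 0.458.
magnesium chloride hexahydrate: 0.872 g × (916 mL / 2000 mL) = 0.40 g
yeast extract: 17 g × (916 mL / 2000 mL) = 7.79 g
boric acid: 77.8 mg × (916 mL / 2000 mL) = 35.63 mg
L-proline: 1.12 g × (916 mL / 2000 mL) = 0.51 g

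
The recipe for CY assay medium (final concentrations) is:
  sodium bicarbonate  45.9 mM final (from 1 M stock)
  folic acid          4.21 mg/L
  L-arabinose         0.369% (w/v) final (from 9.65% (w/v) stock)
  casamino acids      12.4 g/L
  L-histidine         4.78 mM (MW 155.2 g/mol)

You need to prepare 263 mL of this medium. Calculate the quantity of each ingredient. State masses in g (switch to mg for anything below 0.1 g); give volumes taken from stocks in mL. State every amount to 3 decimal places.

Scale factor relative to 1 L: 0.263.
sodium bicarbonate: V = C2·V2/C1 = 45.9 mM × 263 mL ÷ 1000 mM = 12.072 mL
folic acid: 4.21 mg/L × 0.263 L = 1.107 mg
L-arabinose: V = C2·V2/C1 = 0.369% ÷ 9.65% × 263 mL = 10.057 mL
casamino acids: 12.4 g/L × 0.263 L = 3.261 g
L-histidine: 4.78 mmol/L × 155.2 g/mol × 0.263 L ÷ 1000 = 0.195 g

sodium bicarbonate 12.072 mL; folic acid 1.107 mg; L-arabinose 10.057 mL; casamino acids 3.261 g; L-histidine 0.195 g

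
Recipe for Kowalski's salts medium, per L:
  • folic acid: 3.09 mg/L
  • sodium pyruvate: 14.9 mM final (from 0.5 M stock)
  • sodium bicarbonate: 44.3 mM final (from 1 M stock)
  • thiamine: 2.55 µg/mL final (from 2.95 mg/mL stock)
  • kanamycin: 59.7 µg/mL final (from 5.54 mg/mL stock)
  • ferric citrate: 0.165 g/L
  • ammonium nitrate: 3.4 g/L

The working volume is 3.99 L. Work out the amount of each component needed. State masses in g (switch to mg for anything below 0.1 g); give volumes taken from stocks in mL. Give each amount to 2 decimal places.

Working volume: 3.99 L.
folic acid: 3.09 mg/L × 3.99 L = 12.33 mg
sodium pyruvate: C1V1 = C2V2 → 14.9 mM × 3990 mL ÷ 500 mM = 118.90 mL
sodium bicarbonate: C1V1 = C2V2 → 44.3 mM × 3990 mL ÷ 1000 mM = 176.76 mL
thiamine: C1V1 = C2V2 → 2.55 µg/mL × 3990 mL ÷ 2950 µg/mL = 3.45 mL
kanamycin: V = C2·V2/C1 = 59.7 µg/mL × 3990 mL ÷ 5540 µg/mL = 43.00 mL
ferric citrate: 0.165 g/L × 3.99 L = 0.66 g
ammonium nitrate: 3.4 g/L × 3.99 L = 13.57 g

folic acid 12.33 mg; sodium pyruvate 118.90 mL; sodium bicarbonate 176.76 mL; thiamine 3.45 mL; kanamycin 43.00 mL; ferric citrate 0.66 g; ammonium nitrate 13.57 g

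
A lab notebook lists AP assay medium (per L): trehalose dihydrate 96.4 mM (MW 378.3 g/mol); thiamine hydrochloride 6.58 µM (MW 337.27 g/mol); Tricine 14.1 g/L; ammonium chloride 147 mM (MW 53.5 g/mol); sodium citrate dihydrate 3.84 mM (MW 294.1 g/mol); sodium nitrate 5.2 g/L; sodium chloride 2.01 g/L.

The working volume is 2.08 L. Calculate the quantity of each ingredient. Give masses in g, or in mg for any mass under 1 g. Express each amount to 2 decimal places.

trehalose dihydrate 75.85 g; thiamine hydrochloride 4.62 mg; Tricine 29.33 g; ammonium chloride 16.36 g; sodium citrate dihydrate 2.35 g; sodium nitrate 10.82 g; sodium chloride 4.18 g

Scale factor relative to 1 L: 2.08.
trehalose dihydrate: 96.4 mmol/L × 378.3 g/mol × 2.08 L ÷ 1000 = 75.85 g
thiamine hydrochloride: 6.58 µmol/L × 337.27 g/mol × 2.08 L ÷ 1000 = 4.62 mg
Tricine: 14.1 g/L × 2.08 L = 29.33 g
ammonium chloride: 147 mmol/L × 53.5 g/mol × 2.08 L ÷ 1000 = 16.36 g
sodium citrate dihydrate: 3.84 mmol/L × 294.1 g/mol × 2.08 L ÷ 1000 = 2.35 g
sodium nitrate: 5.2 g/L × 2.08 L = 10.82 g
sodium chloride: 2.01 g/L × 2.08 L = 4.18 g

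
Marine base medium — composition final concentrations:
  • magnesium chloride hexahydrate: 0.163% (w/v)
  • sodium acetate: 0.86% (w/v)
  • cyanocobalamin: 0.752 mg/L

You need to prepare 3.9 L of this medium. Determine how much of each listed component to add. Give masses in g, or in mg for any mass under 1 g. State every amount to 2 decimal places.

magnesium chloride hexahydrate 6.36 g; sodium acetate 33.54 g; cyanocobalamin 2.93 mg

Scale factor relative to 1 L: 3.9.
magnesium chloride hexahydrate: 0.163% w/v = 1.63 g/L → 1.63 × 3.9 L = 6.36 g
sodium acetate: 0.86 g per 100 mL × 3900 mL ÷ 100 = 33.54 g
cyanocobalamin: 0.752 mg/L × 3.9 L = 2.93 mg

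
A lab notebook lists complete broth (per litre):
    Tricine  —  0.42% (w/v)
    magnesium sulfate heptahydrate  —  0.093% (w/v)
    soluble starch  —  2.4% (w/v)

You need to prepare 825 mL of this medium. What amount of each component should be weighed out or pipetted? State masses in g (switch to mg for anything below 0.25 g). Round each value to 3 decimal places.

Working volume: 825 mL = 0.825 L.
Tricine: 0.42 g per 100 mL × 825 mL ÷ 100 = 3.465 g
magnesium sulfate heptahydrate: 0.093% w/v = 0.93 g/L → 0.93 × 0.825 L = 0.767 g
soluble starch: 2.4% w/v = 24 g/L → 24 × 0.825 L = 19.800 g

Tricine 3.465 g; magnesium sulfate heptahydrate 0.767 g; soluble starch 19.800 g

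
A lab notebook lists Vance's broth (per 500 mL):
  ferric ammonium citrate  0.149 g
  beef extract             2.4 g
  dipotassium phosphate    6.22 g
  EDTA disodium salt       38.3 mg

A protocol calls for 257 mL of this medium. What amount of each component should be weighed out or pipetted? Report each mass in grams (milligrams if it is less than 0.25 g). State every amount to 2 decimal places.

Scale factor = 257 mL / 500 mL = 0.514.
ferric ammonium citrate: 0.149 g × (257 mL / 500 mL) = 0.076586 g = 76.59 mg
beef extract: 2.4 g × (257 mL / 500 mL) = 1.23 g
dipotassium phosphate: 6.22 g × (257 mL / 500 mL) = 3.20 g
EDTA disodium salt: 38.3 mg × (257 mL / 500 mL) = 19.69 mg

ferric ammonium citrate 76.59 mg; beef extract 1.23 g; dipotassium phosphate 3.20 g; EDTA disodium salt 19.69 mg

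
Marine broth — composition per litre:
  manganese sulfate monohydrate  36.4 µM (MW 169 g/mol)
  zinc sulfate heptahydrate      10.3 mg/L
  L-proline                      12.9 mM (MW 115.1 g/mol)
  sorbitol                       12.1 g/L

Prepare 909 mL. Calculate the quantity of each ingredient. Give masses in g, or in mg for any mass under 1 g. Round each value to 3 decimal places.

manganese sulfate monohydrate 5.592 mg; zinc sulfate heptahydrate 9.363 mg; L-proline 1.350 g; sorbitol 10.999 g

Target volume = 909 mL = 0.909 L.
manganese sulfate monohydrate: 36.4 µmol/L × 169 g/mol × 0.909 L ÷ 1000 = 5.592 mg
zinc sulfate heptahydrate: 10.3 mg/L × 0.909 L = 9.363 mg
L-proline: 12.9 mmol/L × 115.1 g/mol × 0.909 L ÷ 1000 = 1.350 g
sorbitol: 12.1 g/L × 0.909 L = 10.999 g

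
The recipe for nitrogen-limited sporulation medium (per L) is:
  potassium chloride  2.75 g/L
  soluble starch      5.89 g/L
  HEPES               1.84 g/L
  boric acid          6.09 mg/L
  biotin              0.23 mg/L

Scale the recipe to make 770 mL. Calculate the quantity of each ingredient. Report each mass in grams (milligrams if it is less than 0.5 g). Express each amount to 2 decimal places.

Target volume = 770 mL = 0.77 L.
potassium chloride: 2.75 g/L × 0.77 L = 2.12 g
soluble starch: 5.89 g/L × 0.77 L = 4.54 g
HEPES: 1.84 g/L × 0.77 L = 1.42 g
boric acid: 6.09 mg/L × 0.77 L = 4.69 mg
biotin: 0.23 mg/L × 0.77 L = 0.18 mg

potassium chloride 2.12 g; soluble starch 4.54 g; HEPES 1.42 g; boric acid 4.69 mg; biotin 0.18 mg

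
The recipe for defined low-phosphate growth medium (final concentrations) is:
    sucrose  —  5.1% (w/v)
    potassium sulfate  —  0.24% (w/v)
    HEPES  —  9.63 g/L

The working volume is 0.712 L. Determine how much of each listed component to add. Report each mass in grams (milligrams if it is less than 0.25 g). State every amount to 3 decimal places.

Scale factor relative to 1 L: 0.712.
sucrose: 5.1 g per 100 mL × 712 mL ÷ 100 = 36.312 g
potassium sulfate: 0.24% w/v = 2.4 g/L → 2.4 × 0.712 L = 1.709 g
HEPES: 9.63 g/L × 0.712 L = 6.857 g

sucrose 36.312 g; potassium sulfate 1.709 g; HEPES 6.857 g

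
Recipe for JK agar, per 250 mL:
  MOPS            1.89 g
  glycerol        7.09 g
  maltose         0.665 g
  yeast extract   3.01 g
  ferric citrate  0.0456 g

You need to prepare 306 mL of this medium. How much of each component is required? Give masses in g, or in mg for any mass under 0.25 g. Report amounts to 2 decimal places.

Scale factor = 306 mL / 250 mL = 1.224.
MOPS: 1.89 g × (306 mL / 250 mL) = 2.31 g
glycerol: 7.09 g × (306 mL / 250 mL) = 8.68 g
maltose: 0.665 g × (306 mL / 250 mL) = 0.81 g
yeast extract: 3.01 g × (306 mL / 250 mL) = 3.68 g
ferric citrate: 0.0456 g × (306 mL / 250 mL) = 0.0558144 g = 55.81 mg

MOPS 2.31 g; glycerol 8.68 g; maltose 0.81 g; yeast extract 3.68 g; ferric citrate 55.81 mg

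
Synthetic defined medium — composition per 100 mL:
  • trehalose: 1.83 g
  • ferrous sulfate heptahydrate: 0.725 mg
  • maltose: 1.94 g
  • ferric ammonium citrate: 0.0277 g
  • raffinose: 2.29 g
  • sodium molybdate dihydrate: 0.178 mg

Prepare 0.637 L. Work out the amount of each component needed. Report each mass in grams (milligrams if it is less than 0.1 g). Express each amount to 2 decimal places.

Ratio of target to recipe volume: 637 / 100 = 6.37.
trehalose: 1.83 g × (637 mL / 100 mL) = 11.66 g
ferrous sulfate heptahydrate: 0.725 mg × (637 mL / 100 mL) = 4.62 mg
maltose: 1.94 g × (637 mL / 100 mL) = 12.36 g
ferric ammonium citrate: 0.0277 g × (637 mL / 100 mL) = 0.18 g
raffinose: 2.29 g × (637 mL / 100 mL) = 14.59 g
sodium molybdate dihydrate: 0.178 mg × (637 mL / 100 mL) = 1.13 mg

trehalose 11.66 g; ferrous sulfate heptahydrate 4.62 mg; maltose 12.36 g; ferric ammonium citrate 0.18 g; raffinose 14.59 g; sodium molybdate dihydrate 1.13 mg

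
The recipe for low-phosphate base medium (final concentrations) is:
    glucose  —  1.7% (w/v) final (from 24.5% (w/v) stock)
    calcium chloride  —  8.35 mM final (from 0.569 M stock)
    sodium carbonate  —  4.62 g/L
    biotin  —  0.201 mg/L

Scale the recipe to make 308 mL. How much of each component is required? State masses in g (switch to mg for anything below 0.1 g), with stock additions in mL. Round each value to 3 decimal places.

glucose 21.371 mL; calcium chloride 4.520 mL; sodium carbonate 1.423 g; biotin 0.062 mg

Target volume = 308 mL = 0.308 L.
glucose: C1V1 = C2V2 → 1.7% ÷ 24.5% × 308 mL = 21.371 mL
calcium chloride: V = C2·V2/C1 = 8.35 mM × 308 mL ÷ 569 mM = 4.520 mL
sodium carbonate: 4.62 g/L × 0.308 L = 1.423 g
biotin: 0.201 mg/L × 0.308 L = 0.062 mg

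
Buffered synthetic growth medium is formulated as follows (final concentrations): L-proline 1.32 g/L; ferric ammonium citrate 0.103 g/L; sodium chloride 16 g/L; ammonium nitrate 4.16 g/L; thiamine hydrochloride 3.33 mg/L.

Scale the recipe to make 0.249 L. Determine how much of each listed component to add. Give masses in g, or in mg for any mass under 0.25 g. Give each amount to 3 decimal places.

Scale factor relative to 1 L: 0.249.
L-proline: 1.32 g/L × 0.249 L = 0.329 g
ferric ammonium citrate: 0.103 g/L × 0.249 L = 0.025647 g = 25.647 mg
sodium chloride: 16 g/L × 0.249 L = 3.984 g
ammonium nitrate: 4.16 g/L × 0.249 L = 1.036 g
thiamine hydrochloride: 3.33 mg/L × 0.249 L = 0.829 mg

L-proline 0.329 g; ferric ammonium citrate 25.647 mg; sodium chloride 3.984 g; ammonium nitrate 1.036 g; thiamine hydrochloride 0.829 mg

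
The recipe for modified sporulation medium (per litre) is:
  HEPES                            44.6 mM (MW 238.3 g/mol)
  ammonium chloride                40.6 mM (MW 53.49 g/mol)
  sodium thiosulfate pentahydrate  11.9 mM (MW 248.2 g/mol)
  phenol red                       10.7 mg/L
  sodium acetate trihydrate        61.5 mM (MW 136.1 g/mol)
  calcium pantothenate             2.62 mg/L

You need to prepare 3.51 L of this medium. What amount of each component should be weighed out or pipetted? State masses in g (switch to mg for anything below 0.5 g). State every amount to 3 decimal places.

HEPES 37.305 g; ammonium chloride 7.623 g; sodium thiosulfate pentahydrate 10.367 g; phenol red 37.557 mg; sodium acetate trihydrate 29.379 g; calcium pantothenate 9.196 mg

Working volume: 3.51 L.
HEPES: 44.6 mmol/L × 238.3 g/mol × 3.51 L ÷ 1000 = 37.305 g
ammonium chloride: 40.6 mmol/L × 53.49 g/mol × 3.51 L ÷ 1000 = 7.623 g
sodium thiosulfate pentahydrate: 11.9 mmol/L × 248.2 g/mol × 3.51 L ÷ 1000 = 10.367 g
phenol red: 10.7 mg/L × 3.51 L = 37.557 mg
sodium acetate trihydrate: 61.5 mmol/L × 136.1 g/mol × 3.51 L ÷ 1000 = 29.379 g
calcium pantothenate: 2.62 mg/L × 3.51 L = 9.196 mg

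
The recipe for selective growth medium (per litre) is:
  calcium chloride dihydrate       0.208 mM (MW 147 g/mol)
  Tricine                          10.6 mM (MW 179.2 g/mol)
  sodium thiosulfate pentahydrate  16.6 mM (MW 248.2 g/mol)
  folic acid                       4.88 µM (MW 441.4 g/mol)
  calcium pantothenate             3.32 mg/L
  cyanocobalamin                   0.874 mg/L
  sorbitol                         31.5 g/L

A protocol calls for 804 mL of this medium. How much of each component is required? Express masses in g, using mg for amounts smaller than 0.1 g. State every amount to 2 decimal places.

Target volume = 804 mL = 0.804 L.
calcium chloride dihydrate: 0.208 mmol/L × 147 mg/mmol × 0.804 L = 24.58 mg
Tricine: 10.6 mmol/L × 179.2 g/mol × 0.804 L ÷ 1000 = 1.53 g
sodium thiosulfate pentahydrate: 16.6 mmol/L × 248.2 g/mol × 0.804 L ÷ 1000 = 3.31 g
folic acid: 4.88 µmol/L × 441.4 g/mol × 0.804 L ÷ 1000 = 1.73 mg
calcium pantothenate: 3.32 mg/L × 0.804 L = 2.67 mg
cyanocobalamin: 0.874 mg/L × 0.804 L = 0.70 mg
sorbitol: 31.5 g/L × 0.804 L = 25.33 g

calcium chloride dihydrate 24.58 mg; Tricine 1.53 g; sodium thiosulfate pentahydrate 3.31 g; folic acid 1.73 mg; calcium pantothenate 2.67 mg; cyanocobalamin 0.70 mg; sorbitol 25.33 g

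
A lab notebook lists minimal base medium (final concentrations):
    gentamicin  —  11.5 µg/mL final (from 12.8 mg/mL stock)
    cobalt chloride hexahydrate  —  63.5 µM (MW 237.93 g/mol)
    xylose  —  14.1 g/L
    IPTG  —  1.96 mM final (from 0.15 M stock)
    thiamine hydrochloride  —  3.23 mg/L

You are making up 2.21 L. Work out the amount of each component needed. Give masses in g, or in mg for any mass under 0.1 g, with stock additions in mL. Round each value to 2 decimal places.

Working volume: 2.21 L.
gentamicin: V = C2·V2/C1 = 11.5 µg/mL × 2210 mL ÷ 12800 µg/mL = 1.99 mL
cobalt chloride hexahydrate: 63.5 µmol/L × 237.93 g/mol × 2.21 L ÷ 1000 = 33.39 mg
xylose: 14.1 g/L × 2.21 L = 31.16 g
IPTG: dilute stock: 1.96 mM × 2210 mL ÷ 150 mM = 28.88 mL
thiamine hydrochloride: 3.23 mg/L × 2.21 L = 7.14 mg

gentamicin 1.99 mL; cobalt chloride hexahydrate 33.39 mg; xylose 31.16 g; IPTG 28.88 mL; thiamine hydrochloride 7.14 mg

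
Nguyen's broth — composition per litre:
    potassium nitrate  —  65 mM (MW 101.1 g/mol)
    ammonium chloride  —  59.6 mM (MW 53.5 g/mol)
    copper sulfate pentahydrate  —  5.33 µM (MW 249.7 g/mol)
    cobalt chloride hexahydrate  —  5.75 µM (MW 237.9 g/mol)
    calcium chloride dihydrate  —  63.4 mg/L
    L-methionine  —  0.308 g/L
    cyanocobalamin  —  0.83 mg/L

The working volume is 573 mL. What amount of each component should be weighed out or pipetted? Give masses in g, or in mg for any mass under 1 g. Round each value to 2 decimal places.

Working volume: 573 mL = 0.573 L.
potassium nitrate: 65 mmol/L × 101.1 g/mol × 0.573 L ÷ 1000 = 3.77 g
ammonium chloride: 59.6 mmol/L × 53.5 g/mol × 0.573 L ÷ 1000 = 1.83 g
copper sulfate pentahydrate: 5.33 µmol/L × 249.7 g/mol × 0.573 L ÷ 1000 = 0.76 mg
cobalt chloride hexahydrate: 5.75 µmol/L × 237.9 g/mol × 0.573 L ÷ 1000 = 0.78 mg
calcium chloride dihydrate: 63.4 mg/L × 0.573 L = 36.33 mg
L-methionine: 0.308 g/L × 0.573 L = 0.176484 g = 176.48 mg
cyanocobalamin: 0.83 mg/L × 0.573 L = 0.48 mg

potassium nitrate 3.77 g; ammonium chloride 1.83 g; copper sulfate pentahydrate 0.76 mg; cobalt chloride hexahydrate 0.78 mg; calcium chloride dihydrate 36.33 mg; L-methionine 176.48 mg; cyanocobalamin 0.48 mg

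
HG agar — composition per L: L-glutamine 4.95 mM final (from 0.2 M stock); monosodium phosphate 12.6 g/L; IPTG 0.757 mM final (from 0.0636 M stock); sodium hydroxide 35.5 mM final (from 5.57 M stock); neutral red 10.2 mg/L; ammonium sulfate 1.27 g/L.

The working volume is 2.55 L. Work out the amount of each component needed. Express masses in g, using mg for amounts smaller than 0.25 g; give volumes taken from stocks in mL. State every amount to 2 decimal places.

L-glutamine 63.11 mL; monosodium phosphate 32.13 g; IPTG 30.35 mL; sodium hydroxide 16.25 mL; neutral red 26.01 mg; ammonium sulfate 3.24 g

Scale factor relative to 1 L: 2.55.
L-glutamine: V = C2·V2/C1 = 4.95 mM × 2550 mL ÷ 200 mM = 63.11 mL
monosodium phosphate: 12.6 g/L × 2.55 L = 32.13 g
IPTG: V = C2·V2/C1 = 0.757 mM × 2550 mL ÷ 63.6 mM = 30.35 mL
sodium hydroxide: C1V1 = C2V2 → 35.5 mM × 2550 mL ÷ 5570 mM = 16.25 mL
neutral red: 10.2 mg/L × 2.55 L = 26.01 mg
ammonium sulfate: 1.27 g/L × 2.55 L = 3.24 g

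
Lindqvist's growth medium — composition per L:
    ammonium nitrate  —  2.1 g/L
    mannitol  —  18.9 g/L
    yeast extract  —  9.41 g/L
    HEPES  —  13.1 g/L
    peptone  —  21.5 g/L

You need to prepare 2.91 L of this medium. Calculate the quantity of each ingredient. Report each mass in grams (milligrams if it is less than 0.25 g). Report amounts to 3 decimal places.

Scale factor relative to 1 L: 2.91.
ammonium nitrate: 2.1 g/L × 2.91 L = 6.111 g
mannitol: 18.9 g/L × 2.91 L = 54.999 g
yeast extract: 9.41 g/L × 2.91 L = 27.383 g
HEPES: 13.1 g/L × 2.91 L = 38.121 g
peptone: 21.5 g/L × 2.91 L = 62.565 g

ammonium nitrate 6.111 g; mannitol 54.999 g; yeast extract 27.383 g; HEPES 38.121 g; peptone 62.565 g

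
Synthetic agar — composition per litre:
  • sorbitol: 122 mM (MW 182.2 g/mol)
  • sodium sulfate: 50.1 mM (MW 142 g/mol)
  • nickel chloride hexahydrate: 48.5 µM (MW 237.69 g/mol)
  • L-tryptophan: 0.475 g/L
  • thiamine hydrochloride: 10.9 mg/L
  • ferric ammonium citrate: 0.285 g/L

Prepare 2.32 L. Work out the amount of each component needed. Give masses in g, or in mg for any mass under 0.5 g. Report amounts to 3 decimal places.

Working volume: 2.32 L.
sorbitol: 122 mmol/L × 182.2 g/mol × 2.32 L ÷ 1000 = 51.570 g
sodium sulfate: 50.1 mmol/L × 142 g/mol × 2.32 L ÷ 1000 = 16.505 g
nickel chloride hexahydrate: 48.5 µmol/L × 237.69 g/mol × 2.32 L ÷ 1000 = 26.745 mg
L-tryptophan: 0.475 g/L × 2.32 L = 1.102 g
thiamine hydrochloride: 10.9 mg/L × 2.32 L = 25.288 mg
ferric ammonium citrate: 0.285 g/L × 2.32 L = 0.661 g

sorbitol 51.570 g; sodium sulfate 16.505 g; nickel chloride hexahydrate 26.745 mg; L-tryptophan 1.102 g; thiamine hydrochloride 25.288 mg; ferric ammonium citrate 0.661 g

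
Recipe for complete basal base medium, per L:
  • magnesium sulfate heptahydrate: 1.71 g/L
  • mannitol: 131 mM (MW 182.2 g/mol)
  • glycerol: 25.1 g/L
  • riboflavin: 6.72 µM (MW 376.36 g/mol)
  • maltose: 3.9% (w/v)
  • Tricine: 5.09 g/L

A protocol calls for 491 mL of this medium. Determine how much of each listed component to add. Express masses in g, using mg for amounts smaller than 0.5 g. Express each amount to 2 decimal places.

Scale factor relative to 1 L: 0.491.
magnesium sulfate heptahydrate: 1.71 g/L × 0.491 L = 0.84 g
mannitol: 131 mmol/L × 182.2 g/mol × 0.491 L ÷ 1000 = 11.72 g
glycerol: 25.1 g/L × 0.491 L = 12.32 g
riboflavin: 6.72 µmol/L × 376.36 g/mol × 0.491 L ÷ 1000 = 1.24 mg
maltose: 3.9% w/v = 39 g/L → 39 × 0.491 L = 19.15 g
Tricine: 5.09 g/L × 0.491 L = 2.50 g

magnesium sulfate heptahydrate 0.84 g; mannitol 11.72 g; glycerol 12.32 g; riboflavin 1.24 mg; maltose 19.15 g; Tricine 2.50 g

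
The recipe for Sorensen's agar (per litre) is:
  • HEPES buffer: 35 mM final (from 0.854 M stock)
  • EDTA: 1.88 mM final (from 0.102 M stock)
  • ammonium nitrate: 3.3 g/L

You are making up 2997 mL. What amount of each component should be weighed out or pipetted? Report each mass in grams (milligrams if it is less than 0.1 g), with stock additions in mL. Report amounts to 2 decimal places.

HEPES buffer 122.83 mL; EDTA 55.24 mL; ammonium nitrate 9.89 g

Target volume = 2997 mL = 2.997 L.
HEPES buffer: dilute stock: 35 mM × 2997 mL ÷ 854 mM = 122.83 mL
EDTA: dilute stock: 1.88 mM × 2997 mL ÷ 102 mM = 55.24 mL
ammonium nitrate: 3.3 g/L × 2.997 L = 9.89 g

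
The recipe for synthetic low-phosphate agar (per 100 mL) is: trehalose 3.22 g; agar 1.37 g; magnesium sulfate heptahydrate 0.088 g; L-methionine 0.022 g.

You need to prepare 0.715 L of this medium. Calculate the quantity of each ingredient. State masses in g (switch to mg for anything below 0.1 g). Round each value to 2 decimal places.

trehalose 23.02 g; agar 9.80 g; magnesium sulfate heptahydrate 0.63 g; L-methionine 0.16 g

Ratio of target to recipe volume: 715 / 100 = 7.15.
trehalose: 3.22 g × (715 mL / 100 mL) = 23.02 g
agar: 1.37 g × (715 mL / 100 mL) = 9.80 g
magnesium sulfate heptahydrate: 0.088 g × (715 mL / 100 mL) = 0.63 g
L-methionine: 0.022 g × (715 mL / 100 mL) = 0.16 g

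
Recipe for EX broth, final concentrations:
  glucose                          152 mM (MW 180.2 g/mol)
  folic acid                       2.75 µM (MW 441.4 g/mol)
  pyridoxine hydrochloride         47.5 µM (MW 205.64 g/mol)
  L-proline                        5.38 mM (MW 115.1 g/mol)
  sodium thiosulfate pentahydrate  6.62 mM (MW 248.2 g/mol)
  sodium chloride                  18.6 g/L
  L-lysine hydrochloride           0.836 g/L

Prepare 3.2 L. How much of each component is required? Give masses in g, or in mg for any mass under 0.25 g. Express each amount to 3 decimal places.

glucose 87.649 g; folic acid 3.884 mg; pyridoxine hydrochloride 31.257 mg; L-proline 1.982 g; sodium thiosulfate pentahydrate 5.258 g; sodium chloride 59.520 g; L-lysine hydrochloride 2.675 g

Scale factor relative to 1 L: 3.2.
glucose: 152 mmol/L × 180.2 g/mol × 3.2 L ÷ 1000 = 87.649 g
folic acid: 2.75 µmol/L × 441.4 g/mol × 3.2 L ÷ 1000 = 3.884 mg
pyridoxine hydrochloride: 47.5 µmol/L × 205.64 g/mol × 3.2 L ÷ 1000 = 31.257 mg
L-proline: 5.38 mmol/L × 115.1 g/mol × 3.2 L ÷ 1000 = 1.982 g
sodium thiosulfate pentahydrate: 6.62 mmol/L × 248.2 g/mol × 3.2 L ÷ 1000 = 5.258 g
sodium chloride: 18.6 g/L × 3.2 L = 59.520 g
L-lysine hydrochloride: 0.836 g/L × 3.2 L = 2.675 g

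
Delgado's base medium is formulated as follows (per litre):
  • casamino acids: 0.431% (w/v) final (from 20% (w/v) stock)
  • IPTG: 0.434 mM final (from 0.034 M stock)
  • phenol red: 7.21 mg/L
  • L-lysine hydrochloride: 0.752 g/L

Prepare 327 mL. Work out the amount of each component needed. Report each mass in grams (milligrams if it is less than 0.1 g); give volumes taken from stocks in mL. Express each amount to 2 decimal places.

casamino acids 7.05 mL; IPTG 4.17 mL; phenol red 2.36 mg; L-lysine hydrochloride 0.25 g

Target volume = 327 mL = 0.327 L.
casamino acids: V = C2·V2/C1 = 0.431% ÷ 20% × 327 mL = 7.05 mL
IPTG: V = C2·V2/C1 = 0.434 mM × 327 mL ÷ 34 mM = 4.17 mL
phenol red: 7.21 mg/L × 0.327 L = 2.36 mg
L-lysine hydrochloride: 0.752 g/L × 0.327 L = 0.25 g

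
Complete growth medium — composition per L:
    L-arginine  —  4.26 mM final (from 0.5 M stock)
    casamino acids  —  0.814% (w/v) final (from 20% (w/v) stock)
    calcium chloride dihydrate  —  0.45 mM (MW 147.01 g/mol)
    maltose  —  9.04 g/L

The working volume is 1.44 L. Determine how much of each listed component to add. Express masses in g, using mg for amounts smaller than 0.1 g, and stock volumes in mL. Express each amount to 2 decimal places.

L-arginine 12.27 mL; casamino acids 58.61 mL; calcium chloride dihydrate 95.26 mg; maltose 13.02 g

Working volume: 1.44 L.
L-arginine: dilute stock: 4.26 mM × 1440 mL ÷ 500 mM = 12.27 mL
casamino acids: V = C2·V2/C1 = 0.814% ÷ 20% × 1440 mL = 58.61 mL
calcium chloride dihydrate: 0.45 mmol/L × 147.01 mg/mmol × 1.44 L = 95.26 mg
maltose: 9.04 g/L × 1.44 L = 13.02 g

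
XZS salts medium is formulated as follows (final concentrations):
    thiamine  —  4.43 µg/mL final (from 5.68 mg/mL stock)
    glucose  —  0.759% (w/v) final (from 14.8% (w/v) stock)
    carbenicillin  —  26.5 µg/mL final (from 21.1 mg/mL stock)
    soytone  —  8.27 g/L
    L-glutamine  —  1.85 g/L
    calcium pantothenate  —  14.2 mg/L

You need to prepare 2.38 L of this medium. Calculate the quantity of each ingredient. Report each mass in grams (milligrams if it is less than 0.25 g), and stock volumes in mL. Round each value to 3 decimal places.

Scale factor relative to 1 L: 2.38.
thiamine: dilute stock: 4.43 µg/mL × 2380 mL ÷ 5680 µg/mL = 1.856 mL
glucose: C1V1 = C2V2 → 0.759% ÷ 14.8% × 2380 mL = 122.055 mL
carbenicillin: dilute stock: 26.5 µg/mL × 2380 mL ÷ 21100 µg/mL = 2.989 mL
soytone: 8.27 g/L × 2.38 L = 19.683 g
L-glutamine: 1.85 g/L × 2.38 L = 4.403 g
calcium pantothenate: 14.2 mg/L × 2.38 L = 33.796 mg

thiamine 1.856 mL; glucose 122.055 mL; carbenicillin 2.989 mL; soytone 19.683 g; L-glutamine 4.403 g; calcium pantothenate 33.796 mg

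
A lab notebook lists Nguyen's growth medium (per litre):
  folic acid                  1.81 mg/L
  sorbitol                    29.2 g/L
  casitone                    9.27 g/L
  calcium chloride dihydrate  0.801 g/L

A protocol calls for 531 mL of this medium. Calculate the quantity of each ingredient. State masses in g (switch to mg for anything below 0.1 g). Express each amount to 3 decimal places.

Target volume = 531 mL = 0.531 L.
folic acid: 1.81 mg/L × 0.531 L = 0.961 mg
sorbitol: 29.2 g/L × 0.531 L = 15.505 g
casitone: 9.27 g/L × 0.531 L = 4.922 g
calcium chloride dihydrate: 0.801 g/L × 0.531 L = 0.425 g

folic acid 0.961 mg; sorbitol 15.505 g; casitone 4.922 g; calcium chloride dihydrate 0.425 g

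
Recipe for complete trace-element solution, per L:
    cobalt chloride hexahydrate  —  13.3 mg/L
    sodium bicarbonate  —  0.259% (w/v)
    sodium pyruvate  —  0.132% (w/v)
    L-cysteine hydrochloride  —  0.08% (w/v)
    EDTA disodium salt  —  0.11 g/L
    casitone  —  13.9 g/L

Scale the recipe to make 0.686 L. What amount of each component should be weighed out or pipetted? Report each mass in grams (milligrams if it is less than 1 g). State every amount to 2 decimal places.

cobalt chloride hexahydrate 9.12 mg; sodium bicarbonate 1.78 g; sodium pyruvate 905.52 mg; L-cysteine hydrochloride 548.80 mg; EDTA disodium salt 75.46 mg; casitone 9.54 g

Working volume: 0.686 L.
cobalt chloride hexahydrate: 13.3 mg/L × 0.686 L = 9.12 mg
sodium bicarbonate: 0.259 g per 100 mL × 686 mL ÷ 100 = 1.78 g
sodium pyruvate: 0.132% w/v = 1.32 g/L → 1.32 × 0.686 L = 0.90552 g = 905.52 mg
L-cysteine hydrochloride: 0.08 g per 100 mL × 686 mL ÷ 100 = 0.5488 g = 548.80 mg
EDTA disodium salt: 0.11 g/L × 0.686 L = 0.07546 g = 75.46 mg
casitone: 13.9 g/L × 0.686 L = 9.54 g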